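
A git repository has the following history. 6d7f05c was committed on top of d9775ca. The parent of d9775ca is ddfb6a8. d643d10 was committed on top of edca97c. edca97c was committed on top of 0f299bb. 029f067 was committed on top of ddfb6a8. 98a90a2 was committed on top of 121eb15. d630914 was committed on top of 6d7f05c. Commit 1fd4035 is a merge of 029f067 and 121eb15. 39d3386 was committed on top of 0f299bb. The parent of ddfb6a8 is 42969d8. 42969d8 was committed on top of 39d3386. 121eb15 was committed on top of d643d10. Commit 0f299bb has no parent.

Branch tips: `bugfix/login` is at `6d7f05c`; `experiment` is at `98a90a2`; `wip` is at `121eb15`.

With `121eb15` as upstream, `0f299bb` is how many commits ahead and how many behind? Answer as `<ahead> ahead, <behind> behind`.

Reachable from 0f299bb: {0f299bb}.
Reachable from 121eb15: {0f299bb, 121eb15, d643d10, edca97c}.
Only in 0f299bb's history (ahead): {} — 0.
Only in 121eb15's history (behind): {121eb15, d643d10, edca97c} — 3.

0 ahead, 3 behind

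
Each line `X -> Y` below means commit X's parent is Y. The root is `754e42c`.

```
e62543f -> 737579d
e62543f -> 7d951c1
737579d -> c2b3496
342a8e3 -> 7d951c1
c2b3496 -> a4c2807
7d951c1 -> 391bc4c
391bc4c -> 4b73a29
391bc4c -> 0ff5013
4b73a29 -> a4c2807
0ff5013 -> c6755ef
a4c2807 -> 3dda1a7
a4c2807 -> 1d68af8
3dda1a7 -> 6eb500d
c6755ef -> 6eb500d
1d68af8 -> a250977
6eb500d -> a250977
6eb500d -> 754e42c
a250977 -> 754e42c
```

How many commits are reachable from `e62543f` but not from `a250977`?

12

Reachable from e62543f: {0ff5013, 1d68af8, 391bc4c, 3dda1a7, 4b73a29, 6eb500d, 737579d, 754e42c, 7d951c1, a250977, a4c2807, c2b3496, c6755ef, e62543f}.
Reachable from a250977: {754e42c, a250977}.
In e62543f's history but not a250977's: {0ff5013, 1d68af8, 391bc4c, 3dda1a7, 4b73a29, 6eb500d, 737579d, 7d951c1, a4c2807, c2b3496, c6755ef, e62543f} — 12 commits.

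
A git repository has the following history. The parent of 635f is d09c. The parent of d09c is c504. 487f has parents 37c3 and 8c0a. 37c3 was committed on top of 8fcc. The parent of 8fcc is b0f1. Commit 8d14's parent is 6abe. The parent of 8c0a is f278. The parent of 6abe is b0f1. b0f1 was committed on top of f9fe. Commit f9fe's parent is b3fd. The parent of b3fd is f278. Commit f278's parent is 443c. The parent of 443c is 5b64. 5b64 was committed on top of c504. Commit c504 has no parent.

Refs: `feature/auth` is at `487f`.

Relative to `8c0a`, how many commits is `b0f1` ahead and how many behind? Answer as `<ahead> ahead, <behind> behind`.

Reachable from b0f1: {443c, 5b64, b0f1, b3fd, c504, f278, f9fe}.
Reachable from 8c0a: {443c, 5b64, 8c0a, c504, f278}.
Only in b0f1's history (ahead): {b0f1, b3fd, f9fe} — 3.
Only in 8c0a's history (behind): {8c0a} — 1.

3 ahead, 1 behind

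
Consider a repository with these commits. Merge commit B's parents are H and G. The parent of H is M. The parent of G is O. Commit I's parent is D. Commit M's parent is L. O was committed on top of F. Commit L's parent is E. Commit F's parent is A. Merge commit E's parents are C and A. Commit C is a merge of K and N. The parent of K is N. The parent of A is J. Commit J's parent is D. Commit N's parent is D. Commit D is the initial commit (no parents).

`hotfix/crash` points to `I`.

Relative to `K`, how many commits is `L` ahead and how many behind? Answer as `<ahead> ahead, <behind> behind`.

Reachable from L: {A, C, D, E, J, K, L, N}.
Reachable from K: {D, K, N}.
Only in L's history (ahead): {A, C, E, J, L} — 5.
Only in K's history (behind): {} — 0.

5 ahead, 0 behind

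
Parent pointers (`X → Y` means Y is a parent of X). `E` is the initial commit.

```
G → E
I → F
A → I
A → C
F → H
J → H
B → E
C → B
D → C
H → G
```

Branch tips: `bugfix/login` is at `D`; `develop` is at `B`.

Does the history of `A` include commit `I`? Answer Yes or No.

Yes

Ancestors of A (commits reachable by following parents): {A, B, C, E, F, G, H, I}.
I is in that set, so it is an ancestor of A.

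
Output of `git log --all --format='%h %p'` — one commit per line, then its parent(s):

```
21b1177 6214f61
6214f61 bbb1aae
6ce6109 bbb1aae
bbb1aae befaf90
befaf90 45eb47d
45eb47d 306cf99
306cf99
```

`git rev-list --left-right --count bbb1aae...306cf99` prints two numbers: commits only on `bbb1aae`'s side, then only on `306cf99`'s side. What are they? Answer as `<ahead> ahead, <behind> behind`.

3 ahead, 0 behind

Reachable from bbb1aae: {306cf99, 45eb47d, bbb1aae, befaf90}.
Reachable from 306cf99: {306cf99}.
Only in bbb1aae's history (ahead): {45eb47d, bbb1aae, befaf90} — 3.
Only in 306cf99's history (behind): {} — 0.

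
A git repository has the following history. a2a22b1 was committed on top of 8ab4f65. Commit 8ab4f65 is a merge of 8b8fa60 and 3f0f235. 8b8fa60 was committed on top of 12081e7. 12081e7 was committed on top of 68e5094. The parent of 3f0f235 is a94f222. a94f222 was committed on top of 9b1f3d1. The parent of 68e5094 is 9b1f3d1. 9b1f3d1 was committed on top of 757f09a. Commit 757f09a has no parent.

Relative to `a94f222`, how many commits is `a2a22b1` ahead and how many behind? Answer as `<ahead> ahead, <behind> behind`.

Reachable from a2a22b1: {12081e7, 3f0f235, 68e5094, 757f09a, 8ab4f65, 8b8fa60, 9b1f3d1, a2a22b1, a94f222}.
Reachable from a94f222: {757f09a, 9b1f3d1, a94f222}.
Only in a2a22b1's history (ahead): {12081e7, 3f0f235, 68e5094, 8ab4f65, 8b8fa60, a2a22b1} — 6.
Only in a94f222's history (behind): {} — 0.

6 ahead, 0 behind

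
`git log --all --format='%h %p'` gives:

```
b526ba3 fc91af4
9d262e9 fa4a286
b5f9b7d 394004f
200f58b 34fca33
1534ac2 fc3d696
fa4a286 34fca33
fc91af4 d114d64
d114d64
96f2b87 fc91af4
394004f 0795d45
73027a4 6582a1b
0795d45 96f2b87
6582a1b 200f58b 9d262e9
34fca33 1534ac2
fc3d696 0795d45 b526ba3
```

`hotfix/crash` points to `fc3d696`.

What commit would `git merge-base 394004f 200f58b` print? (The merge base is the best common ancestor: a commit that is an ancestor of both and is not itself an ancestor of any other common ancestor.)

Ancestors of 394004f: {0795d45, 394004f, 96f2b87, d114d64, fc91af4}.
Ancestors of 200f58b: {0795d45, 1534ac2, 200f58b, 34fca33, 96f2b87, b526ba3, d114d64, fc3d696, fc91af4}.
Common ancestors: {0795d45, 96f2b87, d114d64, fc91af4}.
Among these, 0795d45 is not an ancestor of any other common ancestor — it is the merge base.

0795d45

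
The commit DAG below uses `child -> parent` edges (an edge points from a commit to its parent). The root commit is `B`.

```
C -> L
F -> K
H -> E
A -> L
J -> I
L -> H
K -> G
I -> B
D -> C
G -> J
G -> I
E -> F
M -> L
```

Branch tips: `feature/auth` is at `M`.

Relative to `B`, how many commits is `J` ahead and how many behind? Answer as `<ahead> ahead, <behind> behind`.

Reachable from J: {B, I, J}.
Reachable from B: {B}.
Only in J's history (ahead): {I, J} — 2.
Only in B's history (behind): {} — 0.

2 ahead, 0 behind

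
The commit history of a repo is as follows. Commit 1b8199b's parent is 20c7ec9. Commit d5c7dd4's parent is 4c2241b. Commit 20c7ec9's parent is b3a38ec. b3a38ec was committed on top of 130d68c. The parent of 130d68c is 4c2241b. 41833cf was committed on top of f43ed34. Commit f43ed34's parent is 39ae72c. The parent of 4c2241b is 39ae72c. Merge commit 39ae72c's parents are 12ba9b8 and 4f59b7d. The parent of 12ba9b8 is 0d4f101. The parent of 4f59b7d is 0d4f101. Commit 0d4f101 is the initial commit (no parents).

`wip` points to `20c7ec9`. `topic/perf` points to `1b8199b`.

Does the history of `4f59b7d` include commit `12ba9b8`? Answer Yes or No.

Ancestors of 4f59b7d: {0d4f101, 4f59b7d}.
12ba9b8 is not in that set, so it is not an ancestor of 4f59b7d.

No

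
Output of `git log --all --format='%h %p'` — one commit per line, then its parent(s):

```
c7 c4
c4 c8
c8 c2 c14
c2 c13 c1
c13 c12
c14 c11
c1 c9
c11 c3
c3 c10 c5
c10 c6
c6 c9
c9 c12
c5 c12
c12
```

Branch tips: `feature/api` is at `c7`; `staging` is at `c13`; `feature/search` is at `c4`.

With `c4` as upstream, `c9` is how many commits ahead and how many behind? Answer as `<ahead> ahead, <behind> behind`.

0 ahead, 11 behind

Reachable from c9: {c12, c9}.
Reachable from c4: {c1, c10, c11, c12, c13, c14, c2, c3, c4, c5, c6, c8, c9}.
Only in c9's history (ahead): {} — 0.
Only in c4's history (behind): {c1, c10, c11, c13, c14, c2, c3, c4, c5, c6, c8} — 11.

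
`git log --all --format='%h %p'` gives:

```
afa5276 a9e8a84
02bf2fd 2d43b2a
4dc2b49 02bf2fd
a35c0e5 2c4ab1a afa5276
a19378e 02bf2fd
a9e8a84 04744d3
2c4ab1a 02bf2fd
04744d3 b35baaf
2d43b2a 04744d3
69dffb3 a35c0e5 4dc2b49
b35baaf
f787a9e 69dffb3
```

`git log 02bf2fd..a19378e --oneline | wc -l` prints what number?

1

Reachable from a19378e: {02bf2fd, 04744d3, 2d43b2a, a19378e, b35baaf}.
Reachable from 02bf2fd: {02bf2fd, 04744d3, 2d43b2a, b35baaf}.
In a19378e's history but not 02bf2fd's: {a19378e} — 1 commit.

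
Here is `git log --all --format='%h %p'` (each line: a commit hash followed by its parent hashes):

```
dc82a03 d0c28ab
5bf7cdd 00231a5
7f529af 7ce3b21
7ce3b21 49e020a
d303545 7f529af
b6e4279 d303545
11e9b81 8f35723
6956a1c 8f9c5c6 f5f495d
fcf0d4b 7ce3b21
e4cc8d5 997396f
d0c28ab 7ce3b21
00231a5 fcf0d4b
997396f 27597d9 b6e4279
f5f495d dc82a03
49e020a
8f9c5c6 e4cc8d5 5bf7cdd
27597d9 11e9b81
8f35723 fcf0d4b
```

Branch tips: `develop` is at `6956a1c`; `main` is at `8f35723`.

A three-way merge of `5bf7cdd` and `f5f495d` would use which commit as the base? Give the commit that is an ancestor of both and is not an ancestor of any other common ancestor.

Ancestors of 5bf7cdd: {00231a5, 49e020a, 5bf7cdd, 7ce3b21, fcf0d4b}.
Ancestors of f5f495d: {49e020a, 7ce3b21, d0c28ab, dc82a03, f5f495d}.
Common ancestors: {49e020a, 7ce3b21}.
Among these, 7ce3b21 is not an ancestor of any other common ancestor — it is the merge base.

7ce3b21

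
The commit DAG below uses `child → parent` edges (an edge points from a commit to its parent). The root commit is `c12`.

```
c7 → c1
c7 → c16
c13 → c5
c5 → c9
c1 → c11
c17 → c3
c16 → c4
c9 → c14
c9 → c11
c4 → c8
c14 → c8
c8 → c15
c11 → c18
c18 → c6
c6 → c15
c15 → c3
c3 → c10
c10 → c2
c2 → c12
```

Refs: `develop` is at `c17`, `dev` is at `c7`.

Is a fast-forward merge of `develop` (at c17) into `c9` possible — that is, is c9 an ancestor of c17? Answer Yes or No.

No

A fast-forward from c9 to c17 is possible iff c9 is an ancestor of c17.
Ancestors of c17: {c10, c12, c17, c2, c3}.
c9 is not among them, so fast-forward is not possible.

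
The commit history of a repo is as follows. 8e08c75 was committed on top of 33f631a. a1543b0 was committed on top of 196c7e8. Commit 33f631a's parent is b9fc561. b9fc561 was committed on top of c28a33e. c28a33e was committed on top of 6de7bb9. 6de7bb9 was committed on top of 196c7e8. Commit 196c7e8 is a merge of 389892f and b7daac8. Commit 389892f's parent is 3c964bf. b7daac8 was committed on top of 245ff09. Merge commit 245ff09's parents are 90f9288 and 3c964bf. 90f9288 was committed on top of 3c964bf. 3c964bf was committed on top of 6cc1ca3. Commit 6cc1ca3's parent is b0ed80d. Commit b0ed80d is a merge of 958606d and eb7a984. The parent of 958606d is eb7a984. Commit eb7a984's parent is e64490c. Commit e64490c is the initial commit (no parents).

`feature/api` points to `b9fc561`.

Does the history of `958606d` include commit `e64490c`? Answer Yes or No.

Yes

Ancestors of 958606d (commits reachable by following parents): {958606d, e64490c, eb7a984}.
e64490c is in that set, so it is an ancestor of 958606d.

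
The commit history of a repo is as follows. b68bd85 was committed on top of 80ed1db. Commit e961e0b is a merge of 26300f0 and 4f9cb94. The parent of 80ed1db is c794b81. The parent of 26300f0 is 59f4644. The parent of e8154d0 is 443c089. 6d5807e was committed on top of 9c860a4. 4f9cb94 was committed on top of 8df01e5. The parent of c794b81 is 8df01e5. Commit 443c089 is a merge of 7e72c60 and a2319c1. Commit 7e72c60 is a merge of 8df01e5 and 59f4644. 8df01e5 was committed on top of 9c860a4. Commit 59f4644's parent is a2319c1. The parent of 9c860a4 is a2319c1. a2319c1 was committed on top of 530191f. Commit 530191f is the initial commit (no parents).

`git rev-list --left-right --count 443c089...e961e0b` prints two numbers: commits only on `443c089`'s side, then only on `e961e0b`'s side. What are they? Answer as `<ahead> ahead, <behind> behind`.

Reachable from 443c089: {443c089, 530191f, 59f4644, 7e72c60, 8df01e5, 9c860a4, a2319c1}.
Reachable from e961e0b: {26300f0, 4f9cb94, 530191f, 59f4644, 8df01e5, 9c860a4, a2319c1, e961e0b}.
Only in 443c089's history (ahead): {443c089, 7e72c60} — 2.
Only in e961e0b's history (behind): {26300f0, 4f9cb94, e961e0b} — 3.

2 ahead, 3 behind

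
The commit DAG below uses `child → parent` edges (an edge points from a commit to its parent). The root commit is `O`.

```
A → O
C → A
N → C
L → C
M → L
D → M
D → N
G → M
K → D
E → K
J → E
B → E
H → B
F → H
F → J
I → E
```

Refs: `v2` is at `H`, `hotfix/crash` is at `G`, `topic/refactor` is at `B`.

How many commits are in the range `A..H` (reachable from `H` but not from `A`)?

9

Reachable from H: {A, B, C, D, E, H, K, L, M, N, O}.
Reachable from A: {A, O}.
In H's history but not A's: {B, C, D, E, H, K, L, M, N} — 9 commits.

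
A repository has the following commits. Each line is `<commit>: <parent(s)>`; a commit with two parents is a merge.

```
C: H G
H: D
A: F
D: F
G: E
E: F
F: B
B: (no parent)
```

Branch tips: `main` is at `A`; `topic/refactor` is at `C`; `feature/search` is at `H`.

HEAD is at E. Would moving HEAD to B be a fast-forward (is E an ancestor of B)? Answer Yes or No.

No

A fast-forward from E to B is possible iff E is an ancestor of B.
Ancestors of B: {B}.
E is not among them, so fast-forward is not possible.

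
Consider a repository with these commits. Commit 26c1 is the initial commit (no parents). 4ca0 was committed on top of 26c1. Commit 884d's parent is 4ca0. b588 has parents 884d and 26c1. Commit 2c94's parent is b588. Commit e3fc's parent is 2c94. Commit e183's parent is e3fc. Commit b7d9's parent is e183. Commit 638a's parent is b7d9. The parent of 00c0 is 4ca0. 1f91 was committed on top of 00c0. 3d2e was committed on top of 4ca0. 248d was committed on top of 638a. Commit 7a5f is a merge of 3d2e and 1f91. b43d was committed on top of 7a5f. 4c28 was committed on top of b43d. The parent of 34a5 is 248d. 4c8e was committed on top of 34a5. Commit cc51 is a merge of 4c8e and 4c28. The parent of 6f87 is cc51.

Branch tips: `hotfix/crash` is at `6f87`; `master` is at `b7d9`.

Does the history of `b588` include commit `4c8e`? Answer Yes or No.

No

Ancestors of b588: {26c1, 4ca0, 884d, b588}.
4c8e is not in that set, so it is not an ancestor of b588.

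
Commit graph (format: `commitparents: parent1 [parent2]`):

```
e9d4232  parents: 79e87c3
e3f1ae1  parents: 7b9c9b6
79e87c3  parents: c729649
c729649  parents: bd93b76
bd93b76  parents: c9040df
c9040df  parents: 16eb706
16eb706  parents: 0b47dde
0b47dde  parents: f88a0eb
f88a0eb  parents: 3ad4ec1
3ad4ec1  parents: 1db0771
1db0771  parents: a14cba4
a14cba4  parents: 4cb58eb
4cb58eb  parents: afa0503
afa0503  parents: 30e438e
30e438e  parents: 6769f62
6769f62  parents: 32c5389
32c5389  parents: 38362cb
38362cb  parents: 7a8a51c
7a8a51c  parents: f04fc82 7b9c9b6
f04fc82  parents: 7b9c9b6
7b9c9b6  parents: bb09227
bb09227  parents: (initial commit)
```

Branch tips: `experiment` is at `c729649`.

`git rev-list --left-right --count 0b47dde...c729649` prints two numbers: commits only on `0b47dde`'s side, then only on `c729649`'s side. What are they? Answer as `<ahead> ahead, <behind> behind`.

0 ahead, 4 behind

Reachable from 0b47dde: {0b47dde, 1db0771, 30e438e, 32c5389, 38362cb, 3ad4ec1, 4cb58eb, 6769f62, 7a8a51c, 7b9c9b6, a14cba4, afa0503, bb09227, f04fc82, f88a0eb}.
Reachable from c729649: {0b47dde, 16eb706, 1db0771, 30e438e, 32c5389, 38362cb, 3ad4ec1, 4cb58eb, 6769f62, 7a8a51c, 7b9c9b6, a14cba4, afa0503, bb09227, bd93b76, c729649, c9040df, f04fc82, f88a0eb}.
Only in 0b47dde's history (ahead): {} — 0.
Only in c729649's history (behind): {16eb706, bd93b76, c729649, c9040df} — 4.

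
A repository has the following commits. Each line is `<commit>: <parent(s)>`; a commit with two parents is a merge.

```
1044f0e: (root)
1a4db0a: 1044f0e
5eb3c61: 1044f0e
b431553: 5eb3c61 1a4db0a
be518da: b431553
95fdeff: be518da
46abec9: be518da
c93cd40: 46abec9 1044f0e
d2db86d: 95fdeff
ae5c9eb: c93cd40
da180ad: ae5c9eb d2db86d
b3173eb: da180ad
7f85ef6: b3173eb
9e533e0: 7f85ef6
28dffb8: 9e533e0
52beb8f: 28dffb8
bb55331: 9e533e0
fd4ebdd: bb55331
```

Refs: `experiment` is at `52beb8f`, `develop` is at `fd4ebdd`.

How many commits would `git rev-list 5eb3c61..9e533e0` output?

12

Reachable from 9e533e0: {1044f0e, 1a4db0a, 46abec9, 5eb3c61, 7f85ef6, 95fdeff, 9e533e0, ae5c9eb, b3173eb, b431553, be518da, c93cd40, d2db86d, da180ad}.
Reachable from 5eb3c61: {1044f0e, 5eb3c61}.
In 9e533e0's history but not 5eb3c61's: {1a4db0a, 46abec9, 7f85ef6, 95fdeff, 9e533e0, ae5c9eb, b3173eb, b431553, be518da, c93cd40, d2db86d, da180ad} — 12 commits.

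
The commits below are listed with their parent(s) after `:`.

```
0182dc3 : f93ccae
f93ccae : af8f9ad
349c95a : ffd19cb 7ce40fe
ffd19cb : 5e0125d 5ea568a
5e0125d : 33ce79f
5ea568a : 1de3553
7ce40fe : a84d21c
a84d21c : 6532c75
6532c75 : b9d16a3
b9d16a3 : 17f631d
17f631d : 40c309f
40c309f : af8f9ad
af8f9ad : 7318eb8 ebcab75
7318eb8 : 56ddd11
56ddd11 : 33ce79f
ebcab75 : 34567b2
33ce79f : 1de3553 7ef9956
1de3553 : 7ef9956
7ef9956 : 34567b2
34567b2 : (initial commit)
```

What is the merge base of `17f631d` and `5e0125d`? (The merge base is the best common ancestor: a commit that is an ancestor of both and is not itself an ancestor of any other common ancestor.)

33ce79f

Ancestors of 17f631d: {17f631d, 1de3553, 33ce79f, 34567b2, 40c309f, 56ddd11, 7318eb8, 7ef9956, af8f9ad, ebcab75}.
Ancestors of 5e0125d: {1de3553, 33ce79f, 34567b2, 5e0125d, 7ef9956}.
Common ancestors: {1de3553, 33ce79f, 34567b2, 7ef9956}.
Among these, 33ce79f is not an ancestor of any other common ancestor — it is the merge base.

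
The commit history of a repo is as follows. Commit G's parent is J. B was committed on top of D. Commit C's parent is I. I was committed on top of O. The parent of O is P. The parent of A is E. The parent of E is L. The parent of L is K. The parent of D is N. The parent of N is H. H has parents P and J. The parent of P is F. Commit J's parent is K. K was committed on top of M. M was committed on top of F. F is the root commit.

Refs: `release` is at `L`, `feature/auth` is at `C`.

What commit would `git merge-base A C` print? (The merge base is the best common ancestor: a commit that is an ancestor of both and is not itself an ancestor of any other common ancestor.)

F

Ancestors of A: {A, E, F, K, L, M}.
Ancestors of C: {C, F, I, O, P}.
Common ancestors: {F}.
The only common ancestor is F, so it is the merge base.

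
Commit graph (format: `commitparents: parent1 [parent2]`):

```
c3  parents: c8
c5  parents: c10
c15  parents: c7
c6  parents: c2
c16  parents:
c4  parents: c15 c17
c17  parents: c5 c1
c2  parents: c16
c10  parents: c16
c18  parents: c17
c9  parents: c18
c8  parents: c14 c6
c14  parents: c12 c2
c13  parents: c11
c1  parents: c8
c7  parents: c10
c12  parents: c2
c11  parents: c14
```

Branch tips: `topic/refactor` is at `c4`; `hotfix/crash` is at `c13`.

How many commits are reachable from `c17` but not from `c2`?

Reachable from c17: {c1, c10, c12, c14, c16, c17, c2, c5, c6, c8}.
Reachable from c2: {c16, c2}.
In c17's history but not c2's: {c1, c10, c12, c14, c17, c5, c6, c8} — 8 commits.

8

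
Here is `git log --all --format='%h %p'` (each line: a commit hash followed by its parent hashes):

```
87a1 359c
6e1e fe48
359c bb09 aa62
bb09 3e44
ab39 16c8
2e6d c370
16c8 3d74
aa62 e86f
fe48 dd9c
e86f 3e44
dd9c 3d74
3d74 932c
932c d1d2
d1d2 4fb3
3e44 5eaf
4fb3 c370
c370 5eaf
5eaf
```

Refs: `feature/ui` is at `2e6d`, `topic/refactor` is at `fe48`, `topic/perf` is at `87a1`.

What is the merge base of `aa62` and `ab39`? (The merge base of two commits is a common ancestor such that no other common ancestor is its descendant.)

5eaf

Ancestors of aa62: {3e44, 5eaf, aa62, e86f}.
Ancestors of ab39: {16c8, 3d74, 4fb3, 5eaf, 932c, ab39, c370, d1d2}.
Common ancestors: {5eaf}.
The only common ancestor is 5eaf, so it is the merge base.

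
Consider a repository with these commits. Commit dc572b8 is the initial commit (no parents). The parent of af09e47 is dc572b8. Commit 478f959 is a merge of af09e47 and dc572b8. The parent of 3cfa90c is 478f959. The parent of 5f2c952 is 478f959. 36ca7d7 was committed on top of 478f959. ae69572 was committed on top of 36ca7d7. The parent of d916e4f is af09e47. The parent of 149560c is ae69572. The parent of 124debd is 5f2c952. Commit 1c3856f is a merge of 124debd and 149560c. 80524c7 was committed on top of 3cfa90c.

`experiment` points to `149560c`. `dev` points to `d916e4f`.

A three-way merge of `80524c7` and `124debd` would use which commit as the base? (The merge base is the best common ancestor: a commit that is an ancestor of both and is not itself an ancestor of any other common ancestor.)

Ancestors of 80524c7: {3cfa90c, 478f959, 80524c7, af09e47, dc572b8}.
Ancestors of 124debd: {124debd, 478f959, 5f2c952, af09e47, dc572b8}.
Common ancestors: {478f959, af09e47, dc572b8}.
Among these, 478f959 is not an ancestor of any other common ancestor — it is the merge base.

478f959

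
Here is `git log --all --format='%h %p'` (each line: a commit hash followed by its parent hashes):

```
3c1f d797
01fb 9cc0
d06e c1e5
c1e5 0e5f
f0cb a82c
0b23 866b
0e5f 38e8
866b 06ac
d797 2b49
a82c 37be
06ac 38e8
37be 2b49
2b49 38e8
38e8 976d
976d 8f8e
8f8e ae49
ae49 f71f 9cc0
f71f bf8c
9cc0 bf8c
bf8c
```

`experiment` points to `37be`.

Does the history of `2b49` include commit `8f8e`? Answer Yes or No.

Yes

Ancestors of 2b49 (commits reachable by following parents): {2b49, 38e8, 8f8e, 976d, 9cc0, ae49, bf8c, f71f}.
8f8e is in that set, so it is an ancestor of 2b49.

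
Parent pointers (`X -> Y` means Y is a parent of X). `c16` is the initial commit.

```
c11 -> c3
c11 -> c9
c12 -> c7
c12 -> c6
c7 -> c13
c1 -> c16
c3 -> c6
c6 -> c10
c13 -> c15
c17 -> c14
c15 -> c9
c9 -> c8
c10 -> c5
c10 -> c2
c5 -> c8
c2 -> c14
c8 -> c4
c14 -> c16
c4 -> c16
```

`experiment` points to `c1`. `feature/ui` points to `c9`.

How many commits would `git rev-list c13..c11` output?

7

Reachable from c11: {c10, c11, c14, c16, c2, c3, c4, c5, c6, c8, c9}.
Reachable from c13: {c13, c15, c16, c4, c8, c9}.
In c11's history but not c13's: {c10, c11, c14, c2, c3, c5, c6} — 7 commits.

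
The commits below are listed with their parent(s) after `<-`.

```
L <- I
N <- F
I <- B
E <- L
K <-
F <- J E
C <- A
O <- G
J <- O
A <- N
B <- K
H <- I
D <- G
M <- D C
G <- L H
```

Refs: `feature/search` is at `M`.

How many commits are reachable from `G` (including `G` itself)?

6

Walking parent pointers from G: reachable set = {B, G, H, I, K, L}.
That is 6 commits.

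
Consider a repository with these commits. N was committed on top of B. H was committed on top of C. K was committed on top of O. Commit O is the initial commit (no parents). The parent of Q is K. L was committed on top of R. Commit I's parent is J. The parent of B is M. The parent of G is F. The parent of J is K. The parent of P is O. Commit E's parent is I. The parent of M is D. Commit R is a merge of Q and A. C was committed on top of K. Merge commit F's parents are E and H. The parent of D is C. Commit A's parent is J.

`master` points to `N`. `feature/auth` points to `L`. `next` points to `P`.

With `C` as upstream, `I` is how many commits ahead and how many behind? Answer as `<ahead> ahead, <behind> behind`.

Reachable from I: {I, J, K, O}.
Reachable from C: {C, K, O}.
Only in I's history (ahead): {I, J} — 2.
Only in C's history (behind): {C} — 1.

2 ahead, 1 behind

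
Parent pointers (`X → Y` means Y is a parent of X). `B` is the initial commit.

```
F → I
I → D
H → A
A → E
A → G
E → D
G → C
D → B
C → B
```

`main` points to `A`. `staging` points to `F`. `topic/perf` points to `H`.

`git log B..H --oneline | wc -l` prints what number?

6

Reachable from H: {A, B, C, D, E, G, H}.
Reachable from B: {B}.
In H's history but not B's: {A, C, D, E, G, H} — 6 commits.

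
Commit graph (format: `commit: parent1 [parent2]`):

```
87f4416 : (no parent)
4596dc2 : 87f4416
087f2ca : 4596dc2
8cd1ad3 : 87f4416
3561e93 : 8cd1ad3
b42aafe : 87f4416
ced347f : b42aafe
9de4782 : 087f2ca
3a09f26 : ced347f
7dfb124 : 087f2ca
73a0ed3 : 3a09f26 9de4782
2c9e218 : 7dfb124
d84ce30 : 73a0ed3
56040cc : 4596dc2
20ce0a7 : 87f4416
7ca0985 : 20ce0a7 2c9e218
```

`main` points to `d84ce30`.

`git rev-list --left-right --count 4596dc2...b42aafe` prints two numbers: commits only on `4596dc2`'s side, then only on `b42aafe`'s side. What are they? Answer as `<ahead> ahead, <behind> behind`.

Reachable from 4596dc2: {4596dc2, 87f4416}.
Reachable from b42aafe: {87f4416, b42aafe}.
Only in 4596dc2's history (ahead): {4596dc2} — 1.
Only in b42aafe's history (behind): {b42aafe} — 1.

1 ahead, 1 behind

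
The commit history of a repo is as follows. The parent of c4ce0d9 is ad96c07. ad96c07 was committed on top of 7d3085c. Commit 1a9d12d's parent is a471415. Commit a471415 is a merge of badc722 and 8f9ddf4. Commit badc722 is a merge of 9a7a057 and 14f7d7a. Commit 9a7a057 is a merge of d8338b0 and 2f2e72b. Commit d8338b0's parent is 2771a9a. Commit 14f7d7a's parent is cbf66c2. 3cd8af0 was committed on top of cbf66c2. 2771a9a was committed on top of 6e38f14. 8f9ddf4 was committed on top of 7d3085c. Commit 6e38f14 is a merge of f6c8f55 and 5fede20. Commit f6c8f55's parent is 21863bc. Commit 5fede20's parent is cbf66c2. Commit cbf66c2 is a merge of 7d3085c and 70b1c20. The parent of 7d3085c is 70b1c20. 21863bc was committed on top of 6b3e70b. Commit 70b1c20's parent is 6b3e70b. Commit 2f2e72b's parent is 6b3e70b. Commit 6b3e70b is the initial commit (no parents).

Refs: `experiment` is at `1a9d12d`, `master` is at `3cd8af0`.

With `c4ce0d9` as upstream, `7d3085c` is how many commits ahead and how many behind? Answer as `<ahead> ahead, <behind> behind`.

Reachable from 7d3085c: {6b3e70b, 70b1c20, 7d3085c}.
Reachable from c4ce0d9: {6b3e70b, 70b1c20, 7d3085c, ad96c07, c4ce0d9}.
Only in 7d3085c's history (ahead): {} — 0.
Only in c4ce0d9's history (behind): {ad96c07, c4ce0d9} — 2.

0 ahead, 2 behind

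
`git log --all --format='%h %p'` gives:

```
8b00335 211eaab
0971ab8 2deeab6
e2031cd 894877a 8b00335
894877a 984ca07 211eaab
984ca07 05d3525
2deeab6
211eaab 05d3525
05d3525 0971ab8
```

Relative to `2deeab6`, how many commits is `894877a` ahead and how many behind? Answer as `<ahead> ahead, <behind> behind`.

Reachable from 894877a: {05d3525, 0971ab8, 211eaab, 2deeab6, 894877a, 984ca07}.
Reachable from 2deeab6: {2deeab6}.
Only in 894877a's history (ahead): {05d3525, 0971ab8, 211eaab, 894877a, 984ca07} — 5.
Only in 2deeab6's history (behind): {} — 0.

5 ahead, 0 behind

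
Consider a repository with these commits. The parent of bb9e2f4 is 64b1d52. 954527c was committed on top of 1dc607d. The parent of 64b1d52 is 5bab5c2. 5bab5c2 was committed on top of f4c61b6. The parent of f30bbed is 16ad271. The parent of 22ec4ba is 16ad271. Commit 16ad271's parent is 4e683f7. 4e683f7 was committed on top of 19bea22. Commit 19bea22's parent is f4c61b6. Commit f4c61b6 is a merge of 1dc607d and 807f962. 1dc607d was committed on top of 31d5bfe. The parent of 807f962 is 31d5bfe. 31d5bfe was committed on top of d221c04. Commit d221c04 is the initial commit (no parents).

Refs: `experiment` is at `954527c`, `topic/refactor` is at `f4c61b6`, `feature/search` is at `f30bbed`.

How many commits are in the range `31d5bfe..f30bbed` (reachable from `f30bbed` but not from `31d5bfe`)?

Reachable from f30bbed: {16ad271, 19bea22, 1dc607d, 31d5bfe, 4e683f7, 807f962, d221c04, f30bbed, f4c61b6}.
Reachable from 31d5bfe: {31d5bfe, d221c04}.
In f30bbed's history but not 31d5bfe's: {16ad271, 19bea22, 1dc607d, 4e683f7, 807f962, f30bbed, f4c61b6} — 7 commits.

7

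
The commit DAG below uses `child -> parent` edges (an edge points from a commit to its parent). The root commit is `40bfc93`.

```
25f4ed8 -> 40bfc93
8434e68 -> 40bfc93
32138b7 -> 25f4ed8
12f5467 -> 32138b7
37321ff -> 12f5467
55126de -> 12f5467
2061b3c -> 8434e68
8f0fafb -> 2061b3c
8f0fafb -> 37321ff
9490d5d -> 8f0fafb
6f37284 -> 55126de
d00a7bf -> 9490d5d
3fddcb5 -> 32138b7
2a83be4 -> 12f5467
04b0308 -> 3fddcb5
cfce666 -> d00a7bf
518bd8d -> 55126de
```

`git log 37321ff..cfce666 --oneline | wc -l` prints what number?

Reachable from cfce666: {12f5467, 2061b3c, 25f4ed8, 32138b7, 37321ff, 40bfc93, 8434e68, 8f0fafb, 9490d5d, cfce666, d00a7bf}.
Reachable from 37321ff: {12f5467, 25f4ed8, 32138b7, 37321ff, 40bfc93}.
In cfce666's history but not 37321ff's: {2061b3c, 8434e68, 8f0fafb, 9490d5d, cfce666, d00a7bf} — 6 commits.

6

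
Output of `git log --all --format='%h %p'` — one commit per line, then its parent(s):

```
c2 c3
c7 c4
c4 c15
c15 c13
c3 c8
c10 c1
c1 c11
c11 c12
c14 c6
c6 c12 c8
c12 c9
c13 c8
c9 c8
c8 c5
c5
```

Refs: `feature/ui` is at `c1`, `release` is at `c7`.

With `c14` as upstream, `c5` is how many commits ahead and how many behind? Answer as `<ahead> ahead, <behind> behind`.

Reachable from c5: {c5}.
Reachable from c14: {c12, c14, c5, c6, c8, c9}.
Only in c5's history (ahead): {} — 0.
Only in c14's history (behind): {c12, c14, c6, c8, c9} — 5.

0 ahead, 5 behind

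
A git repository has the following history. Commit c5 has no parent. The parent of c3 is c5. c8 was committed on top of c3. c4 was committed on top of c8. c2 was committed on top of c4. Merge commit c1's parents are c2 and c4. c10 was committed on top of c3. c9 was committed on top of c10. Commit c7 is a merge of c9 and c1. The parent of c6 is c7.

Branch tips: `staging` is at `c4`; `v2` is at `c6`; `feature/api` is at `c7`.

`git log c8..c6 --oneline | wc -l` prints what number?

7

Reachable from c6: {c1, c10, c2, c3, c4, c5, c6, c7, c8, c9}.
Reachable from c8: {c3, c5, c8}.
In c6's history but not c8's: {c1, c10, c2, c4, c6, c7, c9} — 7 commits.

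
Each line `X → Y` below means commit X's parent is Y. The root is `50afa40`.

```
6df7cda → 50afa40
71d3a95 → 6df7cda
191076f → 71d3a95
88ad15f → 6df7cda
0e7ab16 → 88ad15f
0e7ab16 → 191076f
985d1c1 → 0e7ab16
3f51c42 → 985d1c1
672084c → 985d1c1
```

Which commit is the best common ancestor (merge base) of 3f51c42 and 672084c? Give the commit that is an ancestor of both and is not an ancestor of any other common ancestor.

985d1c1

Ancestors of 3f51c42: {0e7ab16, 191076f, 3f51c42, 50afa40, 6df7cda, 71d3a95, 88ad15f, 985d1c1}.
Ancestors of 672084c: {0e7ab16, 191076f, 50afa40, 672084c, 6df7cda, 71d3a95, 88ad15f, 985d1c1}.
Common ancestors: {0e7ab16, 191076f, 50afa40, 6df7cda, 71d3a95, 88ad15f, 985d1c1}.
Among these, 985d1c1 is not an ancestor of any other common ancestor — it is the merge base.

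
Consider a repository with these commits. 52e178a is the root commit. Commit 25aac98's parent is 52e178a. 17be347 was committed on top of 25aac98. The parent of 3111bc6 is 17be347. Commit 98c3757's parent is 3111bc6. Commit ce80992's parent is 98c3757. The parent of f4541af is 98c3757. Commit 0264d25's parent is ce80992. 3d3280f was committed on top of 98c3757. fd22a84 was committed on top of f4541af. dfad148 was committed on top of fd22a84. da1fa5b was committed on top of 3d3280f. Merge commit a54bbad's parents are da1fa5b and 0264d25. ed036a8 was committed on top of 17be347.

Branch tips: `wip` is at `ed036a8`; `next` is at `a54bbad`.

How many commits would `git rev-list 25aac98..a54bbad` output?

8

Reachable from a54bbad: {0264d25, 17be347, 25aac98, 3111bc6, 3d3280f, 52e178a, 98c3757, a54bbad, ce80992, da1fa5b}.
Reachable from 25aac98: {25aac98, 52e178a}.
In a54bbad's history but not 25aac98's: {0264d25, 17be347, 3111bc6, 3d3280f, 98c3757, a54bbad, ce80992, da1fa5b} — 8 commits.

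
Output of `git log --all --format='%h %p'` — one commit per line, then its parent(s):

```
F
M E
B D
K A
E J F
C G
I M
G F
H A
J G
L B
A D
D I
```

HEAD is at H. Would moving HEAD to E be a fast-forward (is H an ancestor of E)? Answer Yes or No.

A fast-forward from H to E is possible iff H is an ancestor of E.
Ancestors of E: {E, F, G, J}.
H is not among them, so fast-forward is not possible.

No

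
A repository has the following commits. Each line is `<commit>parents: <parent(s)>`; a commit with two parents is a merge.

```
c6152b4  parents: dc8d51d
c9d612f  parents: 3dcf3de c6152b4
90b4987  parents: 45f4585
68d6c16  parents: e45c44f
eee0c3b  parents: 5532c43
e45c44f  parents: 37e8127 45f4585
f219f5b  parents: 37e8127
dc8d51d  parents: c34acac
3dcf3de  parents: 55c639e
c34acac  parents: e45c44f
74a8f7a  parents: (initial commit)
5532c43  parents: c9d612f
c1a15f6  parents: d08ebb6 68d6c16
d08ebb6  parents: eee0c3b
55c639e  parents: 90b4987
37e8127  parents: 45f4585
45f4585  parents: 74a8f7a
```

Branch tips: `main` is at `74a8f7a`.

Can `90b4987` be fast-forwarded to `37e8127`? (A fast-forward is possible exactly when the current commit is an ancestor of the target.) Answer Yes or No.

A fast-forward from 90b4987 to 37e8127 is possible iff 90b4987 is an ancestor of 37e8127.
Ancestors of 37e8127: {37e8127, 45f4585, 74a8f7a}.
90b4987 is not among them, so fast-forward is not possible.

No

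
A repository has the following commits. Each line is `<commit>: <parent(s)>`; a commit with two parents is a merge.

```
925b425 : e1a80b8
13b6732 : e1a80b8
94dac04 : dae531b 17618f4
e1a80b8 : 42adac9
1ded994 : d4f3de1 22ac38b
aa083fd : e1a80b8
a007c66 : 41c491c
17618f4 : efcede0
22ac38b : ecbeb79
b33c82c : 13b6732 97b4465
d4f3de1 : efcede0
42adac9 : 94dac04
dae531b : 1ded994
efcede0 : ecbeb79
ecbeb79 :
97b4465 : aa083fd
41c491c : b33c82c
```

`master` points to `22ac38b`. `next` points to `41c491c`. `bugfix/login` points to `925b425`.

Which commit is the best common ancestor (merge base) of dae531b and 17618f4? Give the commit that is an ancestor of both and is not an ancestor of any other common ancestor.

Ancestors of dae531b: {1ded994, 22ac38b, d4f3de1, dae531b, ecbeb79, efcede0}.
Ancestors of 17618f4: {17618f4, ecbeb79, efcede0}.
Common ancestors: {ecbeb79, efcede0}.
Among these, efcede0 is not an ancestor of any other common ancestor — it is the merge base.

efcede0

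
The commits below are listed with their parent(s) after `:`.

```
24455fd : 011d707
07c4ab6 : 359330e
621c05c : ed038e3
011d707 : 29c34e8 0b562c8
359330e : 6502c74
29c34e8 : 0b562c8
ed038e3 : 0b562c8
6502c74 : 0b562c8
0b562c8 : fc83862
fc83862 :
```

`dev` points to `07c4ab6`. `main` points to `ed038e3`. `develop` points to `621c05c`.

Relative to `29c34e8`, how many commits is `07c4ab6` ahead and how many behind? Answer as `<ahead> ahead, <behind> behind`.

3 ahead, 1 behind

Reachable from 07c4ab6: {07c4ab6, 0b562c8, 359330e, 6502c74, fc83862}.
Reachable from 29c34e8: {0b562c8, 29c34e8, fc83862}.
Only in 07c4ab6's history (ahead): {07c4ab6, 359330e, 6502c74} — 3.
Only in 29c34e8's history (behind): {29c34e8} — 1.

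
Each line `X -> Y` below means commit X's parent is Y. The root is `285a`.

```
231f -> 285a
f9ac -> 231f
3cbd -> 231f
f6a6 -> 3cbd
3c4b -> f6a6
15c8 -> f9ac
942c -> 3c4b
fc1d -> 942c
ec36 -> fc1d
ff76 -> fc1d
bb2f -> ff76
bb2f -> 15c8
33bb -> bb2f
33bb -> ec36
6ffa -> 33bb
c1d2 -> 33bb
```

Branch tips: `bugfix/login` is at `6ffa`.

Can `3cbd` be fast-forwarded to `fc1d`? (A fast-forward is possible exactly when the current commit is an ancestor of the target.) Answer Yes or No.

Yes

A fast-forward from 3cbd to fc1d is possible iff 3cbd is an ancestor of fc1d.
Ancestors of fc1d: {231f, 285a, 3c4b, 3cbd, 942c, f6a6, fc1d}.
3cbd is among them, so fast-forward is possible.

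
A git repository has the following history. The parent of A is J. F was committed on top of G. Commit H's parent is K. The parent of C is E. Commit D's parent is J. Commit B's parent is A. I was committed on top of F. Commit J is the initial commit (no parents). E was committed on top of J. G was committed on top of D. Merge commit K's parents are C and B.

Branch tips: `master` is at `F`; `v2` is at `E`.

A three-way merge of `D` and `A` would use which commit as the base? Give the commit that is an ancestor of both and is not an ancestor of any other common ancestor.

J

Ancestors of D: {D, J}.
Ancestors of A: {A, J}.
Common ancestors: {J}.
The only common ancestor is J, so it is the merge base.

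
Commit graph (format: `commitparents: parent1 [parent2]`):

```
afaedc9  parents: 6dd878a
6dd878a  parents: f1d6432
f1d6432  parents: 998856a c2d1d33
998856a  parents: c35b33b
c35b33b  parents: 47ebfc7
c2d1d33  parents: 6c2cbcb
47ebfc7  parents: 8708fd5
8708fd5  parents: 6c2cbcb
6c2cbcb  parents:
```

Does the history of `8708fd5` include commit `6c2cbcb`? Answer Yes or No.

Yes

Ancestors of 8708fd5 (commits reachable by following parents): {6c2cbcb, 8708fd5}.
6c2cbcb is in that set, so it is an ancestor of 8708fd5.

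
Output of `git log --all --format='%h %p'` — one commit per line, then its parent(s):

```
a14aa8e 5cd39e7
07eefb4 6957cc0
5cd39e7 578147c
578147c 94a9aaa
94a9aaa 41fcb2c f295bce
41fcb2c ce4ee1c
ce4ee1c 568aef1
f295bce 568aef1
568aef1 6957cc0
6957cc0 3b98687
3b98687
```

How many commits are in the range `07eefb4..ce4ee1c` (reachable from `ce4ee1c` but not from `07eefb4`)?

2

Reachable from ce4ee1c: {3b98687, 568aef1, 6957cc0, ce4ee1c}.
Reachable from 07eefb4: {07eefb4, 3b98687, 6957cc0}.
In ce4ee1c's history but not 07eefb4's: {568aef1, ce4ee1c} — 2 commits.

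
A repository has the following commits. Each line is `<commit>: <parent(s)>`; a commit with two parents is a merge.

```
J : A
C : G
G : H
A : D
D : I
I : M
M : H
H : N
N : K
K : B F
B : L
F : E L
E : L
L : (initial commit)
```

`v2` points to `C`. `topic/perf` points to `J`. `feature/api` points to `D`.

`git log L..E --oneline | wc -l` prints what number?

Reachable from E: {E, L}.
Reachable from L: {L}.
In E's history but not L's: {E} — 1 commit.

1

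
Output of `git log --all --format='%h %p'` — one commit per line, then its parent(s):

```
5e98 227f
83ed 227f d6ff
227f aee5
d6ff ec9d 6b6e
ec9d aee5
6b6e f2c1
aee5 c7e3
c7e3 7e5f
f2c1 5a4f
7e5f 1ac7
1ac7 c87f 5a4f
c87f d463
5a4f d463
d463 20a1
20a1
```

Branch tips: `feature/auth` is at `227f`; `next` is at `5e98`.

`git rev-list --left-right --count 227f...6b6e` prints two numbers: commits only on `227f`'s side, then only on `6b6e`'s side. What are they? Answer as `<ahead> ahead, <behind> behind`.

Reachable from 227f: {1ac7, 20a1, 227f, 5a4f, 7e5f, aee5, c7e3, c87f, d463}.
Reachable from 6b6e: {20a1, 5a4f, 6b6e, d463, f2c1}.
Only in 227f's history (ahead): {1ac7, 227f, 7e5f, aee5, c7e3, c87f} — 6.
Only in 6b6e's history (behind): {6b6e, f2c1} — 2.

6 ahead, 2 behind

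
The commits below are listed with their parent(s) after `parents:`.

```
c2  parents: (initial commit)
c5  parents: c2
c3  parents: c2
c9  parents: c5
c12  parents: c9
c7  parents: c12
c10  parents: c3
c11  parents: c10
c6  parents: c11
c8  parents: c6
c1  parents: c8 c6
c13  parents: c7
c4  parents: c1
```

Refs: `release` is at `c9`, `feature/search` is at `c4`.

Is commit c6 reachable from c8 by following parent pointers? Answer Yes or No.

Yes

Ancestors of c8 (commits reachable by following parents): {c10, c11, c2, c3, c6, c8}.
c6 is in that set, so it is an ancestor of c8.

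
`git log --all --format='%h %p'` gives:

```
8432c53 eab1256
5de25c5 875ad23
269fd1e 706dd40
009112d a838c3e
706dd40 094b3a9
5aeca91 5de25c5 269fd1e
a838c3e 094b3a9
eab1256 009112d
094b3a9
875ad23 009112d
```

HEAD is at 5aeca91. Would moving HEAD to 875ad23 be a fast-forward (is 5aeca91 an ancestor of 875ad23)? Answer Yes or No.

No

A fast-forward from 5aeca91 to 875ad23 is possible iff 5aeca91 is an ancestor of 875ad23.
Ancestors of 875ad23: {009112d, 094b3a9, 875ad23, a838c3e}.
5aeca91 is not among them, so fast-forward is not possible.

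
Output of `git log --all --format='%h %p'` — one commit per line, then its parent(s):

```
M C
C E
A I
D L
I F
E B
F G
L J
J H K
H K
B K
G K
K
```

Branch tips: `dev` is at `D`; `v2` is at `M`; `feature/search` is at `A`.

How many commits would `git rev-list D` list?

5

Walking parent pointers from D: reachable set = {D, H, J, K, L}.
That is 5 commits.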